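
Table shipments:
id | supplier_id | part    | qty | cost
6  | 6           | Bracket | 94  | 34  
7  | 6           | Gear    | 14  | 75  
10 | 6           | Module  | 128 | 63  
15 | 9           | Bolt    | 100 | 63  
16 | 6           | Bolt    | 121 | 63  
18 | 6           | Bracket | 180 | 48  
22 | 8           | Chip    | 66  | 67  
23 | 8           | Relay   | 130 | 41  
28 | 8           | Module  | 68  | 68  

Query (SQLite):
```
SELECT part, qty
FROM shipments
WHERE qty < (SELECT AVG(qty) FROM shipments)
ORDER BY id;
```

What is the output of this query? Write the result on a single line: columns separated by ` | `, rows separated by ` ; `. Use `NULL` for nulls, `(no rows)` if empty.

Scalar subquery: AVG(qty) over all shipments rows = 100.111111 (≈; comparison uses full precision).
Keep rows where qty < that value.

Bracket | 94 ; Gear | 14 ; Bolt | 100 ; Chip | 66 ; Module | 68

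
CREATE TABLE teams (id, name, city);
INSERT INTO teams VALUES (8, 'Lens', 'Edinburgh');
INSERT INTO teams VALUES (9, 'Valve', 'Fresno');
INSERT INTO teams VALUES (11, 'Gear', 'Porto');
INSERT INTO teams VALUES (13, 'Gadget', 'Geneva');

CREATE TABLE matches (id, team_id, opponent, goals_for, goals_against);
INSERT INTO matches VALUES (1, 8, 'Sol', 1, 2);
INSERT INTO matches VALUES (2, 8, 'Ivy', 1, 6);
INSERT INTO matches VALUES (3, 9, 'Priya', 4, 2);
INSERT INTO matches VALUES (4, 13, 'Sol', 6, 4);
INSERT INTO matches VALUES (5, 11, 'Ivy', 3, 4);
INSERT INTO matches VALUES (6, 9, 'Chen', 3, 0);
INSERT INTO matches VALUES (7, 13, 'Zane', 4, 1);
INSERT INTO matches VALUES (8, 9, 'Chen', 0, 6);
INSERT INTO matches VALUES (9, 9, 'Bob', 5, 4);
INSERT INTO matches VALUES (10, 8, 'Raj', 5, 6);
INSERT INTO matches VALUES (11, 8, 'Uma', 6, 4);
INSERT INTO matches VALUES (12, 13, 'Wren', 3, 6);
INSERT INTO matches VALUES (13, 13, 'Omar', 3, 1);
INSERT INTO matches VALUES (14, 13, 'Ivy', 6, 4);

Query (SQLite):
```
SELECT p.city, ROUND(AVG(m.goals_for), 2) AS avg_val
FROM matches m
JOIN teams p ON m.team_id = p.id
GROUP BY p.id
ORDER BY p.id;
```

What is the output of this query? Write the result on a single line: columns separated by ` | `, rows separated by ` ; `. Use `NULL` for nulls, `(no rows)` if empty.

Edinburgh | 3.25 ; Fresno | 3 ; Porto | 3 ; Geneva | 4.4

Join each matches row to its teams via team_id.
Group joined rows by teams.id; compute ROUND(AVG(m.goals_for), 2) per group.
  8: ids {1, 2, 10, 11} → ROUND(AVG(m.goals_for), 2)=3.25
  9: ids {3, 6, 8, 9} → ROUND(AVG(m.goals_for), 2)=3
  11: ids {5} → ROUND(AVG(m.goals_for), 2)=3
  13: ids {4, 7, 12, 13, 14} → ROUND(AVG(m.goals_for), 2)=4.4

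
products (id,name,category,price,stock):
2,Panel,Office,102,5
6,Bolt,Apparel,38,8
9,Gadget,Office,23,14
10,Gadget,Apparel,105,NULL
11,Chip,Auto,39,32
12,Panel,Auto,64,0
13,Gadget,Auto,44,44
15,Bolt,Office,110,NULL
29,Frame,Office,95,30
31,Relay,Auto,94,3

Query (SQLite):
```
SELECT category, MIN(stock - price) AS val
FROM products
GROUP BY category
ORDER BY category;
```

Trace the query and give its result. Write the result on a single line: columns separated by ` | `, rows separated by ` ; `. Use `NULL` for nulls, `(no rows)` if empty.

For each row compute stock - price.
Group by category; take MIN of the expression per group.
  Apparel: ids {6, 10} → MIN(stock - price)=-30
  Auto: ids {11, 12, 13, 31} → MIN(stock - price)=-91
  Office: ids {2, 9, 15, 29} → MIN(stock - price)=-97

Apparel | -30 ; Auto | -91 ; Office | -97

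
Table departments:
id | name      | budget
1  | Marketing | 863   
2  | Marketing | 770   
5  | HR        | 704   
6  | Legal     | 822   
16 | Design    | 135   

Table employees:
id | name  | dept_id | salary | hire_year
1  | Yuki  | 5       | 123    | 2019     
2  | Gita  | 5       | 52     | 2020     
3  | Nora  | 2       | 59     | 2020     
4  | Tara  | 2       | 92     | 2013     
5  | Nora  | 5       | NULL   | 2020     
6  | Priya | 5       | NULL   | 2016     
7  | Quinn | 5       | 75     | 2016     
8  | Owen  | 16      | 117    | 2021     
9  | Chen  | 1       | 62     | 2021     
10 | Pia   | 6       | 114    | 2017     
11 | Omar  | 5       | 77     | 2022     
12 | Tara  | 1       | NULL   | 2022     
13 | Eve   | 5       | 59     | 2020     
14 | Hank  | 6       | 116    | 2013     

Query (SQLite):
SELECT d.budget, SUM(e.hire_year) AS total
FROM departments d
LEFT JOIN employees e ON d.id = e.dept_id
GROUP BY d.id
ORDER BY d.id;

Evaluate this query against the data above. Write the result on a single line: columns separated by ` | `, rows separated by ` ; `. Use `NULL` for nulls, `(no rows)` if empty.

863 | 4043 ; 770 | 4033 ; 704 | 14133 ; 822 | 4030 ; 135 | 2021

LEFT JOIN keeps every departments row; unmatched ones get NULL for employees columns.
Group by departments.id and compute SUM(e.hire_year). SUM over an all-NULL group is NULL.
  1: ids {9, 12} → SUM(e.hire_year)=4043
  2: ids {3, 4} → SUM(e.hire_year)=4033
  5: ids {1, 2, 5, 6, 7, 11, 13} → SUM(e.hire_year)=14133
  6: ids {10, 14} → SUM(e.hire_year)=4030
  16: ids {8} → SUM(e.hire_year)=2021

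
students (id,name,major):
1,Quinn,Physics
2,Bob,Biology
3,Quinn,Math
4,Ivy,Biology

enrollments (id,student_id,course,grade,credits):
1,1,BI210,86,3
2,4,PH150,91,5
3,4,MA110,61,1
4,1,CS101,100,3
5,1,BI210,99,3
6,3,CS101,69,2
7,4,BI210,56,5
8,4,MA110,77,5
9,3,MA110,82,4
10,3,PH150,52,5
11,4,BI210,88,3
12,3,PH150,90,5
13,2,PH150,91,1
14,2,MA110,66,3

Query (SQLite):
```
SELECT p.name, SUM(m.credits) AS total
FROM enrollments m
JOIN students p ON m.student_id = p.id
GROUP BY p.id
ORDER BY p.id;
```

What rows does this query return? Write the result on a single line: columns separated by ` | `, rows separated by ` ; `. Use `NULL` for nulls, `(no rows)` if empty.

Join each enrollments row to its students via student_id.
Group joined rows by students.id; compute SUM(m.credits) per group.
  1: ids {1, 4, 5} → SUM(m.credits)=9
  2: ids {13, 14} → SUM(m.credits)=4
  3: ids {6, 9, 10, 12} → SUM(m.credits)=16
  4: ids {2, 3, 7, 8, 11} → SUM(m.credits)=19

Quinn | 9 ; Bob | 4 ; Quinn | 16 ; Ivy | 19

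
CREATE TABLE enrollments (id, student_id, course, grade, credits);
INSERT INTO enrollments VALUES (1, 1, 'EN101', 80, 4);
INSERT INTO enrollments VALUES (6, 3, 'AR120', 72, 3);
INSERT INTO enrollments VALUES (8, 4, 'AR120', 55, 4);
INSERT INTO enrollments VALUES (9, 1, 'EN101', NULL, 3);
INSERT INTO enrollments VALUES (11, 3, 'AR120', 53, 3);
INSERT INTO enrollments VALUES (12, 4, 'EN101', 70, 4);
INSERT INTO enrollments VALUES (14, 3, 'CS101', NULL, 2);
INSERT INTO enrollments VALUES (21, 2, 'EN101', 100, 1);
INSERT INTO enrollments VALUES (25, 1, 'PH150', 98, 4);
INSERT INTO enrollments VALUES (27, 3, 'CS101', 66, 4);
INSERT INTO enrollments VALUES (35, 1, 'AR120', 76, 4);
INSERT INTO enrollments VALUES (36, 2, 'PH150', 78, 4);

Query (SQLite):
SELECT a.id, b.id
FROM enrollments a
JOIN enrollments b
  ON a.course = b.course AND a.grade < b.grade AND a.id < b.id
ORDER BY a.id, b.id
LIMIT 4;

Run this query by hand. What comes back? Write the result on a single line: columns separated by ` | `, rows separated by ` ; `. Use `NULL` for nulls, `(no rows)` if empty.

Pairs (a,b) with same course, a.grade < b.grade, a.id < b.id.
course groups: AR120:{6,8,11,35} CS101:{14,27} EN101:{1,9,12,21} PH150:{25,36}
Ordered by (a.id, b.id); first 4.

1 | 21 ; 6 | 35 ; 8 | 35 ; 11 | 35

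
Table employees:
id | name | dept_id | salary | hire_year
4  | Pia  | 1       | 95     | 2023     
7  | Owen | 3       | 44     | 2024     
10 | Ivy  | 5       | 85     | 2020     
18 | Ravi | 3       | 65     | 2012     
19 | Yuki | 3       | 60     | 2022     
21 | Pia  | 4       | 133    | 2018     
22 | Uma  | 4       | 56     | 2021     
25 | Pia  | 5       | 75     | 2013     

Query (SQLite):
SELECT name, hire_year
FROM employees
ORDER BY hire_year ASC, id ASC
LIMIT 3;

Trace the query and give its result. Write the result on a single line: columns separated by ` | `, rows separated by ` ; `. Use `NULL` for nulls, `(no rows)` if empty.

Ravi | 2012 ; Pia | 2013 ; Pia | 2018

Sort by hire_year asc, tiebreak id asc: (2012, id=18), (2013, id=25), (2018, id=21), (2020, id=10), (2021, id=22), (2022, id=19) …. Take first 3.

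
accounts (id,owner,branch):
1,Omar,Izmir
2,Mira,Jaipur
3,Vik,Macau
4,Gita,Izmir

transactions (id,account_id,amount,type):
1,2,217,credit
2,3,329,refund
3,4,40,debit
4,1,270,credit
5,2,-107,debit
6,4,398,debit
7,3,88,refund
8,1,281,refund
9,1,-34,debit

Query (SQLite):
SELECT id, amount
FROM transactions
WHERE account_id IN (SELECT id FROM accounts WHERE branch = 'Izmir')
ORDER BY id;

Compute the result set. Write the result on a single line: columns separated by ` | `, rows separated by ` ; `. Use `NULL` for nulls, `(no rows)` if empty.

Inner query: accounts.id where branch = 'Izmir'.
Outer: keep transactions rows whose account_id is in that set.
Inner query → {1, 4}

3 | 40 ; 4 | 270 ; 6 | 398 ; 8 | 281 ; 9 | -34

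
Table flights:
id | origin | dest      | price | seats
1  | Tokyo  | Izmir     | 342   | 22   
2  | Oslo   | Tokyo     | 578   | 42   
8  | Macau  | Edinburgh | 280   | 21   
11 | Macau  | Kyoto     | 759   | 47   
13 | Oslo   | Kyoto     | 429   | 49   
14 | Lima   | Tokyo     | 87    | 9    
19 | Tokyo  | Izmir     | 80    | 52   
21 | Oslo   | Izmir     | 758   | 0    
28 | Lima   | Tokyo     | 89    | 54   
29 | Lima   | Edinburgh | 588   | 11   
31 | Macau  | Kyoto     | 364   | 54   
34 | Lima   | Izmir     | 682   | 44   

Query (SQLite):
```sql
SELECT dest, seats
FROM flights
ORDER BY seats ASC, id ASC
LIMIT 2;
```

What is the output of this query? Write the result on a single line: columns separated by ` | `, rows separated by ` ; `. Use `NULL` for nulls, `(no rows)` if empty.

Izmir | 0 ; Tokyo | 9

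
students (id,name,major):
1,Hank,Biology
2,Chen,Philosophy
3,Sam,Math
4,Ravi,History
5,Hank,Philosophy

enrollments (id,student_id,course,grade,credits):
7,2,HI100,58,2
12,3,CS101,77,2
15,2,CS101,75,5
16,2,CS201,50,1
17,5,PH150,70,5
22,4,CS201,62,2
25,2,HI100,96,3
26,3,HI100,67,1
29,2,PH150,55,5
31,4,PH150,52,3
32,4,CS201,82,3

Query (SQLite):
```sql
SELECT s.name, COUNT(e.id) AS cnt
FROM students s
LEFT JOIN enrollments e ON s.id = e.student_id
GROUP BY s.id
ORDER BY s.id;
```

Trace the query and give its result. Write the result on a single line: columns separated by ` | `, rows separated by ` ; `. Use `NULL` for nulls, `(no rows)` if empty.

LEFT JOIN keeps every students row; unmatched ones get NULL for enrollments columns.
Group by students.id and compute COUNT(e.id). COUNT(col) of an all-NULL group is 0.
  1: ids {—} → COUNT(e.id)=0
  2: ids {7, 15, 16, 25, 29} → COUNT(e.id)=5
  3: ids {12, 26} → COUNT(e.id)=2
  4: ids {22, 31, 32} → COUNT(e.id)=3
  5: ids {17} → COUNT(e.id)=1

Hank | 0 ; Chen | 5 ; Sam | 2 ; Ravi | 3 ; Hank | 1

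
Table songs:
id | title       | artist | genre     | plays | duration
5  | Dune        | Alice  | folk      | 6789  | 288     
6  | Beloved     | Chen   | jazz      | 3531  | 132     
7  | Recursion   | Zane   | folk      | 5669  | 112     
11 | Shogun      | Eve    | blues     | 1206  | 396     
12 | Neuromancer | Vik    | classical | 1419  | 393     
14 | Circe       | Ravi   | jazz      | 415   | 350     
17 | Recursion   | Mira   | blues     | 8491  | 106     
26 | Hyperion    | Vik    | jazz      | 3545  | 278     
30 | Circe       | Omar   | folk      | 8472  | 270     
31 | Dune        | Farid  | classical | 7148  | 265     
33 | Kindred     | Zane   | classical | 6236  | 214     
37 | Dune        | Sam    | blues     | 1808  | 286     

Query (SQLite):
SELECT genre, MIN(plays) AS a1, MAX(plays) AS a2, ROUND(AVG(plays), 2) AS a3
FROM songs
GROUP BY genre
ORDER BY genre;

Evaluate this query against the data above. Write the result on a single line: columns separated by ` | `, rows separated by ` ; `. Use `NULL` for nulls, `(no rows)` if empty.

blues | 1206 | 8491 | 3835 ; classical | 1419 | 7148 | 4934.33 ; folk | 5669 | 8472 | 6976.67 ; jazz | 415 | 3545 | 2497

Group songs by genre.
Per group compute: MIN(plays), MAX(plays), ROUND(AVG(plays), 2).
  blues: ids {11, 17, 37} → MIN(plays)=1206, MAX(plays)=8491, ROUND(AVG(plays), 2)=3835
  classical: ids {12, 31, 33} → MIN(plays)=1419, MAX(plays)=7148, ROUND(AVG(plays), 2)=4934.33
  folk: ids {5, 7, 30} → MIN(plays)=5669, MAX(plays)=8472, ROUND(AVG(plays), 2)=6976.67
  jazz: ids {6, 14, 26} → MIN(plays)=415, MAX(plays)=3545, ROUND(AVG(plays), 2)=2497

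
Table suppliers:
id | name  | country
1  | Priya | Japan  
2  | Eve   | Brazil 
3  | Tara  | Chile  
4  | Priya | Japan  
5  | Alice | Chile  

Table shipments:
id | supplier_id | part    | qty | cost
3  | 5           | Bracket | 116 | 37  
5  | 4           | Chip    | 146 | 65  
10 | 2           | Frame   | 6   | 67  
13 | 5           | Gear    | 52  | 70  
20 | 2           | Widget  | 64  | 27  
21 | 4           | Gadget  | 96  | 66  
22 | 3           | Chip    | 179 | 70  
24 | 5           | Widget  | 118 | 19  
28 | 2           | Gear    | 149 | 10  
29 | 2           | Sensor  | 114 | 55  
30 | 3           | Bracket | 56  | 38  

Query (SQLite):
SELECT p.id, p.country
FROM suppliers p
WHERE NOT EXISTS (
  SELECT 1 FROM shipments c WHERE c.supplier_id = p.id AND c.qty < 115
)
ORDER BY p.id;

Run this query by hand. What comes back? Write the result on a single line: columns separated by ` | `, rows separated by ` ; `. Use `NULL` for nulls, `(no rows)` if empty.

For each suppliers row, check whether any shipments with matching supplier_id has qty < 115.
Keep rows where that is false.

1 | Japan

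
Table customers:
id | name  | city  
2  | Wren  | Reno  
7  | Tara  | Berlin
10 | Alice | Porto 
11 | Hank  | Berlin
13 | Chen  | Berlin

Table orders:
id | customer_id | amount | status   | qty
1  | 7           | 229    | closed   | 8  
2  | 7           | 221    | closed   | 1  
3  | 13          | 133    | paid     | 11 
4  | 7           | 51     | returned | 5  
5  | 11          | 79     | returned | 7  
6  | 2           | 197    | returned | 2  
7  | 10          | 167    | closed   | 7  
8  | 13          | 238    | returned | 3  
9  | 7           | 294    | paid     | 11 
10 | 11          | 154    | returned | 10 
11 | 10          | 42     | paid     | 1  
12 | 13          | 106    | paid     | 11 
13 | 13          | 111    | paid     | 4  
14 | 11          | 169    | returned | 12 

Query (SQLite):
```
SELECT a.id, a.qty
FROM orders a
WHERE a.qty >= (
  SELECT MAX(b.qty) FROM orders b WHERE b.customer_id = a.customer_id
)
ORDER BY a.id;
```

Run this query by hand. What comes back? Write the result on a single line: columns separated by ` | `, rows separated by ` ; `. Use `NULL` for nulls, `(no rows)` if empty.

For each orders row a, compute MAX(qty) over rows sharing a.customer_id.
Keep row a if a.qty >= that per-group MAX.
  customer_id=2: MAX(qty) = 2
  customer_id=7: MAX(qty) = 11
  customer_id=10: MAX(qty) = 7
  customer_id=11: MAX(qty) = 12
  customer_id=13: MAX(qty) = 11

3 | 11 ; 6 | 2 ; 7 | 7 ; 9 | 11 ; 12 | 11 ; 14 | 12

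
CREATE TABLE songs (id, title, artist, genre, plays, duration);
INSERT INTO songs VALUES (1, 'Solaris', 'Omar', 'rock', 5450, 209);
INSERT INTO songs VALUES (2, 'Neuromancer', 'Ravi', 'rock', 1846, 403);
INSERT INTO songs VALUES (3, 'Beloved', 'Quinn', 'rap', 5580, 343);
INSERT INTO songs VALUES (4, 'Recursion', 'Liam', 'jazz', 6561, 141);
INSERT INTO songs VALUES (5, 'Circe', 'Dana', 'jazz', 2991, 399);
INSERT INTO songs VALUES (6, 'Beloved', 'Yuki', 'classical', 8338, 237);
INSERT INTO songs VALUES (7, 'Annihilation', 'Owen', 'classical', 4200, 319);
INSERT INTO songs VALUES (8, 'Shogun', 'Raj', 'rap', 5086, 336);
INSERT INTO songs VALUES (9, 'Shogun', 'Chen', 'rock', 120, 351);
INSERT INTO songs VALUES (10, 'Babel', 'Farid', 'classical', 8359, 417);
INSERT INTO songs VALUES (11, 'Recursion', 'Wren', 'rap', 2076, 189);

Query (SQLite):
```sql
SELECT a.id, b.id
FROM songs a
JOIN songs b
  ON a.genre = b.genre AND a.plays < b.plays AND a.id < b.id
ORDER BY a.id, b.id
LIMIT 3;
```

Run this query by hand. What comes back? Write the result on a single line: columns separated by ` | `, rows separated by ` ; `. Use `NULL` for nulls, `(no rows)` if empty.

Pairs (a,b) with same genre, a.plays < b.plays, a.id < b.id.
genre groups: classical:{6,7,10} jazz:{4,5} rap:{3,8,11} rock:{1,2,9}
Ordered by (a.id, b.id); first 3.

6 | 10 ; 7 | 10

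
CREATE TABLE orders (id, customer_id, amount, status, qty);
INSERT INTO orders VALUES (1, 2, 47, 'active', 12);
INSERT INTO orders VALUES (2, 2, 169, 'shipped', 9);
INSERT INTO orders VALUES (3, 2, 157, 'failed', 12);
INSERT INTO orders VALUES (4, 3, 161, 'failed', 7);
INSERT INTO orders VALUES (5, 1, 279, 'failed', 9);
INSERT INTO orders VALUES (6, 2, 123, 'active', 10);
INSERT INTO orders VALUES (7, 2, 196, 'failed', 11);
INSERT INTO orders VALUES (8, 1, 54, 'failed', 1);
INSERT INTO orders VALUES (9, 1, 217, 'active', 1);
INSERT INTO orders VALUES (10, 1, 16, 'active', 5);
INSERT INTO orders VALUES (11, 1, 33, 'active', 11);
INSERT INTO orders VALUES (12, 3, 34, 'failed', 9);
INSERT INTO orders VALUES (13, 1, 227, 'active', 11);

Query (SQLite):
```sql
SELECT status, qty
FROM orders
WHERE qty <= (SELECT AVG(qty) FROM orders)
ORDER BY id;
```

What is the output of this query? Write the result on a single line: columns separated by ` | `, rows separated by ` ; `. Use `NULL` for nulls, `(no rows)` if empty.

Scalar subquery: AVG(qty) over all orders rows = 8.307692 (≈; comparison uses full precision).
Keep rows where qty <= that value.

failed | 7 ; failed | 1 ; active | 1 ; active | 5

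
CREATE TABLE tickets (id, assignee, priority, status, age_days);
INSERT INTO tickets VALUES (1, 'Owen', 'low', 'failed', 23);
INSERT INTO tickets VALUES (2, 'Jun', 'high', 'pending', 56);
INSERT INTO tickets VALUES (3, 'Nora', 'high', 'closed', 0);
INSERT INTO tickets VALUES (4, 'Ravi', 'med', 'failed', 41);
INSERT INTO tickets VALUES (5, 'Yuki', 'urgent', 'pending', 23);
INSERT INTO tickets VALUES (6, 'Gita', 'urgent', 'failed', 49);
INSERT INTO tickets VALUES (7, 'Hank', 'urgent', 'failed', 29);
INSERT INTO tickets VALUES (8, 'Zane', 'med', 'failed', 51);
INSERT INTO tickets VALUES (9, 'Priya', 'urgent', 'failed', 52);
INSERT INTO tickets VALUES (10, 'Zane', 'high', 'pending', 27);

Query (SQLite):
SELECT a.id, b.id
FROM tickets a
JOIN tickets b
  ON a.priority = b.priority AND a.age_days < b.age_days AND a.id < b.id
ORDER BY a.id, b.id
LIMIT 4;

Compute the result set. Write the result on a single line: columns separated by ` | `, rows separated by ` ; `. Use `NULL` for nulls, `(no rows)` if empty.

3 | 10 ; 4 | 8 ; 5 | 6 ; 5 | 7

Pairs (a,b) with same priority, a.age_days < b.age_days, a.id < b.id.
priority groups: high:{2,3,10} low:{1} med:{4,8} urgent:{5,6,7,9}
Ordered by (a.id, b.id); first 4.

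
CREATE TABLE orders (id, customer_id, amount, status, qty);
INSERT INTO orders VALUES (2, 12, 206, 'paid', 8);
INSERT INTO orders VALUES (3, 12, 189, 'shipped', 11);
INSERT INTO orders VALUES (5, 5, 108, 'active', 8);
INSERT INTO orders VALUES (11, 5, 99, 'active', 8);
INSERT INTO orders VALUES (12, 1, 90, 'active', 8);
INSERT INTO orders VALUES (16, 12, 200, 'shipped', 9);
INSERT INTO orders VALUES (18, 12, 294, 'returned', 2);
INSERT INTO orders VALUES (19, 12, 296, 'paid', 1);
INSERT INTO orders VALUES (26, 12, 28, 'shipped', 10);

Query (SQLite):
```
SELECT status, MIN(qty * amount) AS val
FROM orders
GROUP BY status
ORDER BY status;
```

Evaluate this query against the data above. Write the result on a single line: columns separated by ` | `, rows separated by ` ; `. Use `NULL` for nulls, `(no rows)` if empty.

active | 720 ; paid | 296 ; returned | 588 ; shipped | 280

For each row compute qty * amount.
Group by status; take MIN of the expression per group.
  active: ids {5, 11, 12} → MIN(qty * amount)=720
  paid: ids {2, 19} → MIN(qty * amount)=296
  returned: ids {18} → MIN(qty * amount)=588
  shipped: ids {3, 16, 26} → MIN(qty * amount)=280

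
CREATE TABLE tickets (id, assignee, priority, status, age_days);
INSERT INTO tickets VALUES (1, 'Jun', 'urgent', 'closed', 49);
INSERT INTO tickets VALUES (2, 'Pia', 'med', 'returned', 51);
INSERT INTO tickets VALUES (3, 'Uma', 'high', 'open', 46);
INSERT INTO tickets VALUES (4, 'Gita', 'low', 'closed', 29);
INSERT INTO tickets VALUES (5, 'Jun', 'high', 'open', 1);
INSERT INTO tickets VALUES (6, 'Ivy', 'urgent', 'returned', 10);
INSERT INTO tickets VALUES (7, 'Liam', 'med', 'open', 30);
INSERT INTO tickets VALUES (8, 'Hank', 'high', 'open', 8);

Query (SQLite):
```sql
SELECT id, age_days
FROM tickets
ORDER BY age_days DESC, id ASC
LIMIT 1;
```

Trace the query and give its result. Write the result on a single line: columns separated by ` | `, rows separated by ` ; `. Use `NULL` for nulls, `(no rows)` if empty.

2 | 51

Sort by age_days desc, tiebreak id asc: (51, id=2), (49, id=1), (46, id=3), (30, id=7) …. Take first 1.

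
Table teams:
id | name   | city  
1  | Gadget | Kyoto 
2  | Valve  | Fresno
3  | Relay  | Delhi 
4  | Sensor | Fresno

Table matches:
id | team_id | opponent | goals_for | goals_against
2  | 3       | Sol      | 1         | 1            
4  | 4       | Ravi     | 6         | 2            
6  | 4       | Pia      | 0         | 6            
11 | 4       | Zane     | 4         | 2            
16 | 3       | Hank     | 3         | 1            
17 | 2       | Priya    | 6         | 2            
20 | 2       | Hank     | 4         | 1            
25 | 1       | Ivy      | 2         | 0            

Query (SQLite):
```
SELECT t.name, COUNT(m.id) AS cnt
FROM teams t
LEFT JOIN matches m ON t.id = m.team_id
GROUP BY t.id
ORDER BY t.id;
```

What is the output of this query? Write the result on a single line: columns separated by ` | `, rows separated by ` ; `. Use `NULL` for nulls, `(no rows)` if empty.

LEFT JOIN keeps every teams row; unmatched ones get NULL for matches columns.
Group by teams.id and compute COUNT(m.id). COUNT(col) of an all-NULL group is 0.
  1: ids {25} → COUNT(m.id)=1
  2: ids {17, 20} → COUNT(m.id)=2
  3: ids {2, 16} → COUNT(m.id)=2
  4: ids {4, 6, 11} → COUNT(m.id)=3

Gadget | 1 ; Valve | 2 ; Relay | 2 ; Sensor | 3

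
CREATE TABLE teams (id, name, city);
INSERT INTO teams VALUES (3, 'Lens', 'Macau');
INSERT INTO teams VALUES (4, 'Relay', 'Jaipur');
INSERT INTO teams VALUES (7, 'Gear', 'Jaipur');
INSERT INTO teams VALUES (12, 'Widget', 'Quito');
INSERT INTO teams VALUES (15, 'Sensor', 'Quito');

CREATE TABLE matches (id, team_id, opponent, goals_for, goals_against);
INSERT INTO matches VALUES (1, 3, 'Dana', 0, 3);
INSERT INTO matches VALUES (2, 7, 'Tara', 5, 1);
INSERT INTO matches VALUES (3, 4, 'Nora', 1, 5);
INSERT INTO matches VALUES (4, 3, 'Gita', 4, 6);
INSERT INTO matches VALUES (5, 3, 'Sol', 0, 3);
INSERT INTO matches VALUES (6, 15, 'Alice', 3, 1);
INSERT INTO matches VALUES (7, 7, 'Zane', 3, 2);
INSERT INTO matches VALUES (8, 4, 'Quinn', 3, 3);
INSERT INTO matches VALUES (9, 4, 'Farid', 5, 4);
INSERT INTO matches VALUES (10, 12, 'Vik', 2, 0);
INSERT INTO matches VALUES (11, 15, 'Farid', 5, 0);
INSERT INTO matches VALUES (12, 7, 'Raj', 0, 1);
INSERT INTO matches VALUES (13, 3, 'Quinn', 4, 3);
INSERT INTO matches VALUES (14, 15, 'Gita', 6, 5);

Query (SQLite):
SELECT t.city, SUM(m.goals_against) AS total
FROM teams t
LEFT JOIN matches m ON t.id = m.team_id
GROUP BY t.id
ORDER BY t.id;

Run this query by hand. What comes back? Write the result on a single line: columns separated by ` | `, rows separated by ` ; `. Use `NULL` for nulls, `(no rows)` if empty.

LEFT JOIN keeps every teams row; unmatched ones get NULL for matches columns.
Group by teams.id and compute SUM(m.goals_against). SUM over an all-NULL group is NULL.
  3: ids {1, 4, 5, 13} → SUM(m.goals_against)=15
  4: ids {3, 8, 9} → SUM(m.goals_against)=12
  7: ids {2, 7, 12} → SUM(m.goals_against)=4
  12: ids {10} → SUM(m.goals_against)=0
  15: ids {6, 11, 14} → SUM(m.goals_against)=6

Macau | 15 ; Jaipur | 12 ; Jaipur | 4 ; Quito | 0 ; Quito | 6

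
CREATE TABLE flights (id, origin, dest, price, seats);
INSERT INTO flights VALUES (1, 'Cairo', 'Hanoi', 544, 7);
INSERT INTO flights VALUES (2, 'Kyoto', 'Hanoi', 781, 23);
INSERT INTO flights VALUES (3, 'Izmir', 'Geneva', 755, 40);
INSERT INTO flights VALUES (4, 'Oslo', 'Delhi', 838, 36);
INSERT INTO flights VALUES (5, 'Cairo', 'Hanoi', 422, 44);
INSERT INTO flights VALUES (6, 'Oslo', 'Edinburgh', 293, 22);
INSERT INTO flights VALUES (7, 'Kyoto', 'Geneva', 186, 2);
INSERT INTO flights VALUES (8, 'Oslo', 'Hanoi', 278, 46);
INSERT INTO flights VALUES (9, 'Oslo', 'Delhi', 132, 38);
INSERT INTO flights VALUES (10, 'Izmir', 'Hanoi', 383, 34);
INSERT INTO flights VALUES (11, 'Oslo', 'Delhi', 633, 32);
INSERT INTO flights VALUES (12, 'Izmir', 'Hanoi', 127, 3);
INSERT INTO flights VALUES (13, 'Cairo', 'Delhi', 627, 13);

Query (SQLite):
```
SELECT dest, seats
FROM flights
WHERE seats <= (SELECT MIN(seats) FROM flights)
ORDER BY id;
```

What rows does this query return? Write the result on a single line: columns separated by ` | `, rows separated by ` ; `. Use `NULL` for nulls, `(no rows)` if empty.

Geneva | 2

Scalar subquery: MIN(seats) over all flights rows = 2.
Keep rows where seats <= that value.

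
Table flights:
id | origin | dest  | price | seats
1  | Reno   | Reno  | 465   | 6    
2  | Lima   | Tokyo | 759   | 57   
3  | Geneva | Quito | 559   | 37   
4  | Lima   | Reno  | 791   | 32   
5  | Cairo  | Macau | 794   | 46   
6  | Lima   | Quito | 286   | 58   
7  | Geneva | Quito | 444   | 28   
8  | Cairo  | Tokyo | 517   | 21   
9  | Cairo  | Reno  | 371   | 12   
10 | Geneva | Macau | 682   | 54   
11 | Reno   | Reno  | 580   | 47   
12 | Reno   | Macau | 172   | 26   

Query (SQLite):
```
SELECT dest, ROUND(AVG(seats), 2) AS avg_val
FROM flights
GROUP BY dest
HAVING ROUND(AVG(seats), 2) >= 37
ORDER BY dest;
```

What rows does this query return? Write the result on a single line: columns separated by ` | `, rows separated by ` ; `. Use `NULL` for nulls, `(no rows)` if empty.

Macau | 42 ; Quito | 41 ; Tokyo | 39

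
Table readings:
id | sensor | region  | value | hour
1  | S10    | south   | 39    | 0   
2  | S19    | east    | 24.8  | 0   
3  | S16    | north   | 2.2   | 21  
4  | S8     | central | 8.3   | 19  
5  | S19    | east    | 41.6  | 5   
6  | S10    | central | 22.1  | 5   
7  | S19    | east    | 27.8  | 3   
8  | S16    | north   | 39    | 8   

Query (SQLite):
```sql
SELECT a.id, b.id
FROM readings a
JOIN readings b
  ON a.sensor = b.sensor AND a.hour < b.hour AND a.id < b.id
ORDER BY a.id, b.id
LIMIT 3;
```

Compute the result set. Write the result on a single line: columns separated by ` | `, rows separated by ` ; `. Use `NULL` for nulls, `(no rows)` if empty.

Pairs (a,b) with same sensor, a.hour < b.hour, a.id < b.id.
sensor groups: S10:{1,6} S16:{3,8} S19:{2,5,7} S8:{4}
Ordered by (a.id, b.id); first 3.

1 | 6 ; 2 | 5 ; 2 | 7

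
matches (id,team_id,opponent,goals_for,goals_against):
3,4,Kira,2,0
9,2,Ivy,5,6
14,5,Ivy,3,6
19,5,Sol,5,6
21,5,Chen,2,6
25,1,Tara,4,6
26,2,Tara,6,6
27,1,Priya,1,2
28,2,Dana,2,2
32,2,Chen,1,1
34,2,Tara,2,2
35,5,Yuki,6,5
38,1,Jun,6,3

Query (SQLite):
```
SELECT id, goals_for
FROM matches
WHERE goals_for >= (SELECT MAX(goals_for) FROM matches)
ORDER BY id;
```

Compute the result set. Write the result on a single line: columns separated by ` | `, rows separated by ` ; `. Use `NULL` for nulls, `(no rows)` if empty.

26 | 6 ; 35 | 6 ; 38 | 6

Scalar subquery: MAX(goals_for) over all matches rows = 6.
Keep rows where goals_for >= that value.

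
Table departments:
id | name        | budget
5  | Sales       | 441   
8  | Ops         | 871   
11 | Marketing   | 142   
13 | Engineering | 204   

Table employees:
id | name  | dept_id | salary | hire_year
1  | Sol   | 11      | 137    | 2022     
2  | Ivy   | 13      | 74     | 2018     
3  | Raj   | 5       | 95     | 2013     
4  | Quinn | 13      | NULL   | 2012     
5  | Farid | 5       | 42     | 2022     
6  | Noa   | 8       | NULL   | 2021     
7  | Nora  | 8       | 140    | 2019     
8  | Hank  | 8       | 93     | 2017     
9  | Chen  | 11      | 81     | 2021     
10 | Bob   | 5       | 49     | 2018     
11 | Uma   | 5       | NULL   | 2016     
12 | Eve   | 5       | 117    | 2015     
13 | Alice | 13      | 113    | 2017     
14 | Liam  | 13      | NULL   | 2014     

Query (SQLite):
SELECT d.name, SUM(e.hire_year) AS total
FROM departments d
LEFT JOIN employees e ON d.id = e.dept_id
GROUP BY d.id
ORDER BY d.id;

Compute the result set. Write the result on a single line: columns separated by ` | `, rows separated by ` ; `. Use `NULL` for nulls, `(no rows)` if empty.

Sales | 10084 ; Ops | 6057 ; Marketing | 4043 ; Engineering | 8061

LEFT JOIN keeps every departments row; unmatched ones get NULL for employees columns.
Group by departments.id and compute SUM(e.hire_year). SUM over an all-NULL group is NULL.
  5: ids {3, 5, 10, 11, 12} → SUM(e.hire_year)=10084
  8: ids {6, 7, 8} → SUM(e.hire_year)=6057
  11: ids {1, 9} → SUM(e.hire_year)=4043
  13: ids {2, 4, 13, 14} → SUM(e.hire_year)=8061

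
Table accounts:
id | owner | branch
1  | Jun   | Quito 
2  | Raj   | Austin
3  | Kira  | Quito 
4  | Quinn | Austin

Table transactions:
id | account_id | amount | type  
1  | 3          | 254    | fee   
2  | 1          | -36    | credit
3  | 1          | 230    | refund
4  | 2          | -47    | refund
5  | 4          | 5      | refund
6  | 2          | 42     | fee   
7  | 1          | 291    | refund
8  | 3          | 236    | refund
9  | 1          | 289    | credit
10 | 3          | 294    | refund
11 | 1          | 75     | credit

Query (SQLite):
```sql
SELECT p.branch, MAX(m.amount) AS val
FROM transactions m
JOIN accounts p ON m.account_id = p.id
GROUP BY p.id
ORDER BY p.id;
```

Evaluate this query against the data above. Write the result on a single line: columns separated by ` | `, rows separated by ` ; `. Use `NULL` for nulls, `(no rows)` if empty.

Quito | 291 ; Austin | 42 ; Quito | 294 ; Austin | 5

Join each transactions row to its accounts via account_id.
Group joined rows by accounts.id; compute MAX(m.amount) per group.
  1: ids {2, 3, 7, 9, 11} → MAX(m.amount)=291
  2: ids {4, 6} → MAX(m.amount)=42
  3: ids {1, 8, 10} → MAX(m.amount)=294
  4: ids {5} → MAX(m.amount)=5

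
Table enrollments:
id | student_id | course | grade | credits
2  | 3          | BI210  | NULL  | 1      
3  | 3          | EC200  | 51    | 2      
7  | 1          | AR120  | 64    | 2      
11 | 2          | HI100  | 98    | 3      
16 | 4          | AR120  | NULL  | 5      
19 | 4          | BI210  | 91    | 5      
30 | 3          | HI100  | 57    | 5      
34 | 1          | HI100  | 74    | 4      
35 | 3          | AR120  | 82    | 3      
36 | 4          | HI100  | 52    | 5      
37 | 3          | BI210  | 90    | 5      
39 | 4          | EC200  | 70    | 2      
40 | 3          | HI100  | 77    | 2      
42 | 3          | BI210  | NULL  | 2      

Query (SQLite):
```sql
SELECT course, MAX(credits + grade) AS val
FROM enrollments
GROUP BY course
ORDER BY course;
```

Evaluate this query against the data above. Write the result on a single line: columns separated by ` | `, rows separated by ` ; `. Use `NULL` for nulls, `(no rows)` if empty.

AR120 | 85 ; BI210 | 96 ; EC200 | 72 ; HI100 | 101

For each row compute credits + grade.
Group by course; take MAX of the expression per group.
  AR120: ids {7, 16, 35} → MAX(credits + grade)=85
  BI210: ids {2, 19, 37, 42} → MAX(credits + grade)=96
  EC200: ids {3, 39} → MAX(credits + grade)=72
  HI100: ids {11, 30, 34, 36, 40} → MAX(credits + grade)=101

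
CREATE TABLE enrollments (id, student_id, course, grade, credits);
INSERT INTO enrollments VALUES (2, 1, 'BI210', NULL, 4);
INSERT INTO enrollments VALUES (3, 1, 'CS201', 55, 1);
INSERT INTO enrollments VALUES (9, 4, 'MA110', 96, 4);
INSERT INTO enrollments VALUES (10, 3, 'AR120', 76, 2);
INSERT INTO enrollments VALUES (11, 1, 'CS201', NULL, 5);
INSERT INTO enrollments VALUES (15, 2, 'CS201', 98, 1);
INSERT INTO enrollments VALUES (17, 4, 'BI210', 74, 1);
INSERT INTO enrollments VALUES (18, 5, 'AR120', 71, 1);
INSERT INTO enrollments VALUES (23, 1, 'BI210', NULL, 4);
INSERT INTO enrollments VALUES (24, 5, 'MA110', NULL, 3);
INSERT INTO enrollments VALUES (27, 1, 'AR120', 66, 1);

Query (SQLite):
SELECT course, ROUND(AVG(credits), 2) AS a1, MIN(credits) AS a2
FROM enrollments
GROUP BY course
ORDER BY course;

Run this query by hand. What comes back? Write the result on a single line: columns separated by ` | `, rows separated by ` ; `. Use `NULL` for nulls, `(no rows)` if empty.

Group enrollments by course.
Per group compute: ROUND(AVG(credits), 2), MIN(credits).
  AR120: ids {10, 18, 27} → ROUND(AVG(credits), 2)=1.33, MIN(credits)=1
  BI210: ids {2, 17, 23} → ROUND(AVG(credits), 2)=3, MIN(credits)=1
  CS201: ids {3, 11, 15} → ROUND(AVG(credits), 2)=2.33, MIN(credits)=1
  MA110: ids {9, 24} → ROUND(AVG(credits), 2)=3.5, MIN(credits)=3

AR120 | 1.33 | 1 ; BI210 | 3 | 1 ; CS201 | 2.33 | 1 ; MA110 | 3.5 | 3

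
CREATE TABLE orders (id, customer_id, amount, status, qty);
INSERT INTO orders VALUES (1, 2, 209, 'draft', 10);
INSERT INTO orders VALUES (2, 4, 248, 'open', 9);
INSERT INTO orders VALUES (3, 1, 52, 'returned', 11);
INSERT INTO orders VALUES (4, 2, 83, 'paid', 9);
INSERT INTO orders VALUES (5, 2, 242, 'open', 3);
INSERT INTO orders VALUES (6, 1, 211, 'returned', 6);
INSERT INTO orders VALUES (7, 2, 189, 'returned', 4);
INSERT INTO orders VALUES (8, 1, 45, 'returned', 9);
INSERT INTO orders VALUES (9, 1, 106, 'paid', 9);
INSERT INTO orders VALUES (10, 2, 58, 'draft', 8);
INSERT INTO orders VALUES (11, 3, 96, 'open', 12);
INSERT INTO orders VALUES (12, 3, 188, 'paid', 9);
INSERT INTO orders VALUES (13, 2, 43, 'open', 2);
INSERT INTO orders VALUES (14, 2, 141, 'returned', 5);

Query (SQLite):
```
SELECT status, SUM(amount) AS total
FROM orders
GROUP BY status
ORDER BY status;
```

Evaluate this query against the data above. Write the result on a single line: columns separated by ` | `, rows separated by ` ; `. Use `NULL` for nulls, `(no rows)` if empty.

draft | 267 ; open | 629 ; paid | 377 ; returned | 638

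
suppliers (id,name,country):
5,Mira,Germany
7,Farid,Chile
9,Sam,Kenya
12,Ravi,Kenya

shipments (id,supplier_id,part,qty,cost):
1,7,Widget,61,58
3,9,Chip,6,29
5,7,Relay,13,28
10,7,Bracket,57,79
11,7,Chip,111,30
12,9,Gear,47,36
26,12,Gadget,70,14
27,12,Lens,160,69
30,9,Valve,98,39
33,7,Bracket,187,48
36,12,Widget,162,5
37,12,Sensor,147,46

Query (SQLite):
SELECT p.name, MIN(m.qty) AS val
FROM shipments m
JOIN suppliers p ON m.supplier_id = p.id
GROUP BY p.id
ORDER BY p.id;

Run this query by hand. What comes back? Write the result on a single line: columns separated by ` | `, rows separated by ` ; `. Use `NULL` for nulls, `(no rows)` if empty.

Join each shipments row to its suppliers via supplier_id.
Group joined rows by suppliers.id; compute MIN(m.qty) per group.
  7: ids {1, 5, 10, 11, 33} → MIN(m.qty)=13
  9: ids {3, 12, 30} → MIN(m.qty)=6
  12: ids {26, 27, 36, 37} → MIN(m.qty)=70

Farid | 13 ; Sam | 6 ; Ravi | 70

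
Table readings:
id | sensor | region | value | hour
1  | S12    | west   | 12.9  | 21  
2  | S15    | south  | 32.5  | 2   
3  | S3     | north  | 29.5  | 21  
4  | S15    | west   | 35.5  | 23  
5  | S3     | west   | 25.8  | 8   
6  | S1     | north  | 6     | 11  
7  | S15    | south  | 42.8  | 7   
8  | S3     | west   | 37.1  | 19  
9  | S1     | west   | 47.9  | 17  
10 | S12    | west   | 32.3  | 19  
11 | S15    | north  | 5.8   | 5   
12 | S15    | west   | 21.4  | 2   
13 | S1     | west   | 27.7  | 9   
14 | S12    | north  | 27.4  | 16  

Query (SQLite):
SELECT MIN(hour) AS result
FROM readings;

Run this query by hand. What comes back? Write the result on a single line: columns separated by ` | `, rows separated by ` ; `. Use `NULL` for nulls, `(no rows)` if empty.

2

All hour values: [21, 2, 21, 23, 8, 11, 7, 19, 17, 19, 5, 2, 9, 16].
MIN of non-NULL values = 2.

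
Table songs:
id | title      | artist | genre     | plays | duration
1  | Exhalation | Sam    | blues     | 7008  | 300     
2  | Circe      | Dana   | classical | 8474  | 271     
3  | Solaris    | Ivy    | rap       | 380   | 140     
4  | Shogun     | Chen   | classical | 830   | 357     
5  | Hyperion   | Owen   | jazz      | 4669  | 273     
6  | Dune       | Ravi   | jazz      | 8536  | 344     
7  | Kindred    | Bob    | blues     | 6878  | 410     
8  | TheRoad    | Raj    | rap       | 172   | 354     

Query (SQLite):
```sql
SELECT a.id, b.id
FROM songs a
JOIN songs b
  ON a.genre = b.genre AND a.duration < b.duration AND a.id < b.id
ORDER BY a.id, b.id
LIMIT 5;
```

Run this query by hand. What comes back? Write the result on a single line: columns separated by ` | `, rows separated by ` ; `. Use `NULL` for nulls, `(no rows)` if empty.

Pairs (a,b) with same genre, a.duration < b.duration, a.id < b.id.
genre groups: blues:{1,7} classical:{2,4} jazz:{5,6} rap:{3,8}
Ordered by (a.id, b.id); first 5.

1 | 7 ; 2 | 4 ; 3 | 8 ; 5 | 6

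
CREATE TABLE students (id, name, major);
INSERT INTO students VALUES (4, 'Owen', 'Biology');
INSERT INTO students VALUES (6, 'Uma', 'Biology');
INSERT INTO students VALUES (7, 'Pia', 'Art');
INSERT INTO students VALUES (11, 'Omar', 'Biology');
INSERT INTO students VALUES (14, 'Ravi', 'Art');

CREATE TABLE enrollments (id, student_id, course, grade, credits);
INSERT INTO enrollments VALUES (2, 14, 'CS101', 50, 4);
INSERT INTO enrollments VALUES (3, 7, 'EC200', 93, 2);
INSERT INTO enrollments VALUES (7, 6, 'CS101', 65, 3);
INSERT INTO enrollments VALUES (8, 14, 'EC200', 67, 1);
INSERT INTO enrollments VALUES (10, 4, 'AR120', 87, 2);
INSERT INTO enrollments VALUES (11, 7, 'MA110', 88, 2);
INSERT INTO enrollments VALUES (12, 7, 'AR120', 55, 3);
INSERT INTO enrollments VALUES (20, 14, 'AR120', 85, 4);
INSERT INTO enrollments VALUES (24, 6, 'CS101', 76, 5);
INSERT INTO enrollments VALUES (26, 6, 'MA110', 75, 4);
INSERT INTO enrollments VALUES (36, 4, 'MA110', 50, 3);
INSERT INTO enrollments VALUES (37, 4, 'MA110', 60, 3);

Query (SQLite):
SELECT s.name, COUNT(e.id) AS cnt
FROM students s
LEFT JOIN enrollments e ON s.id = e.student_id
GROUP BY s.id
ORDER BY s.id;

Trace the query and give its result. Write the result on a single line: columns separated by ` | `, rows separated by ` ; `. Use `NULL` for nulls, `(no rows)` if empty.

Owen | 3 ; Uma | 3 ; Pia | 3 ; Omar | 0 ; Ravi | 3

LEFT JOIN keeps every students row; unmatched ones get NULL for enrollments columns.
Group by students.id and compute COUNT(e.id). COUNT(col) of an all-NULL group is 0.
  4: ids {10, 36, 37} → COUNT(e.id)=3
  6: ids {7, 24, 26} → COUNT(e.id)=3
  7: ids {3, 11, 12} → COUNT(e.id)=3
  11: ids {—} → COUNT(e.id)=0
  14: ids {2, 8, 20} → COUNT(e.id)=3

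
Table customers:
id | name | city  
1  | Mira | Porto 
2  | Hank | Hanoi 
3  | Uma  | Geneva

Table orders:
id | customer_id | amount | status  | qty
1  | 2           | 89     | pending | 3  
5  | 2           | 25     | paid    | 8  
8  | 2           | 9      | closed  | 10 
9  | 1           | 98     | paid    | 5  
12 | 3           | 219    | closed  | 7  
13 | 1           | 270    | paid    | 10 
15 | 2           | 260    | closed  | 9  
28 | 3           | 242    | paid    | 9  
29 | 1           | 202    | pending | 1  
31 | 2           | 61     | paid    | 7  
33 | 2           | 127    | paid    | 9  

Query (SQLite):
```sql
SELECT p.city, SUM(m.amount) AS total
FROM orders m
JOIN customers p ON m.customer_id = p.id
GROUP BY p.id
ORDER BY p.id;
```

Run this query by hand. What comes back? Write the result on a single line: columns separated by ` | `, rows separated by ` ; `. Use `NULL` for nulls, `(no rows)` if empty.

Join each orders row to its customers via customer_id.
Group joined rows by customers.id; compute SUM(m.amount) per group.
  1: ids {9, 13, 29} → SUM(m.amount)=570
  2: ids {1, 5, 8, 15, 31, 33} → SUM(m.amount)=571
  3: ids {12, 28} → SUM(m.amount)=461

Porto | 570 ; Hanoi | 571 ; Geneva | 461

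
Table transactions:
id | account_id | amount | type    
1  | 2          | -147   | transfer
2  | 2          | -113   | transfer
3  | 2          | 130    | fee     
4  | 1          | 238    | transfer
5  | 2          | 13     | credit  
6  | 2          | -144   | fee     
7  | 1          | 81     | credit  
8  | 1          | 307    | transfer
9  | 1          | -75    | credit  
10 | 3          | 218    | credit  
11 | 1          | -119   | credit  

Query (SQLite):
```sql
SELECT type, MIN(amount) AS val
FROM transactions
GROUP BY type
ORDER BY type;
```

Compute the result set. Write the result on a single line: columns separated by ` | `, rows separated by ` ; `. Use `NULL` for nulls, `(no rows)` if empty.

Partition transactions by type; compute MIN(amount) within each group.
  credit: ids {5, 7, 9, 10, 11} → MIN(amount)=-119
  fee: ids {3, 6} → MIN(amount)=-144
  transfer: ids {1, 2, 4, 8} → MIN(amount)=-147

credit | -119 ; fee | -144 ; transfer | -147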